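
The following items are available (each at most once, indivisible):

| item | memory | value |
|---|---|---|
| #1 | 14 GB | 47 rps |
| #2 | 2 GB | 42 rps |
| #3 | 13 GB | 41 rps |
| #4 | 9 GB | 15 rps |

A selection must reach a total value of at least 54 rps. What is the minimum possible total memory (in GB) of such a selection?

Subsets with value ≥ 54, sorted by total memory:
- #2+#4: memory 11, value 57
- #2+#3: memory 15, value 83
- #1+#2: memory 16, value 89
Minimum memory: 11 GB.

11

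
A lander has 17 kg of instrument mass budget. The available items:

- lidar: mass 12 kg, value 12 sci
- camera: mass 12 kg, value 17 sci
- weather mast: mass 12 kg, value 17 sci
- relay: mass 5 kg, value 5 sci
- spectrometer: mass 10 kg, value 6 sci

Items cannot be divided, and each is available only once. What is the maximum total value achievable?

Check high-value combinations within 17 kg:
- camera+relay: mass 12+5=17, value 17+5=22
- weather mast+relay: mass 12+5=17, value 17+5=22
- camera: mass 12, value 17
Best: 22 sci.

22 sci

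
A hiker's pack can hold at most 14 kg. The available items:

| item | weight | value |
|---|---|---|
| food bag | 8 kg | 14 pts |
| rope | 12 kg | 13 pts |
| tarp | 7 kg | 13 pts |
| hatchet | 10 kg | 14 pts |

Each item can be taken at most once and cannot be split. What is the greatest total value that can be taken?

14 pts

Check high-value combinations within 14 kg:
- food bag: weight 8, value 14
- hatchet: weight 10, value 14
- tarp: weight 7, value 13
Best: 14 pts.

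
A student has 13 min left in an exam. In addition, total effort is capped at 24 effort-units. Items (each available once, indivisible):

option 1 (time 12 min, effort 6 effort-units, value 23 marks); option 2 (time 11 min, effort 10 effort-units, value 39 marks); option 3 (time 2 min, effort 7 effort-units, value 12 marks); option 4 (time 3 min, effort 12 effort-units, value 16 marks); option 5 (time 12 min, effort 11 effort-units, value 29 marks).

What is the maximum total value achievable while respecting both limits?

51 marks

Feasible sets respecting both limits:
- option 2+option 3: time 13, effort 17, value 51
- option 2: time 11, effort 10, value 39
- option 5: time 12, effort 11, value 29
- option 3+option 4: time 5, effort 19, value 28
Best: 51 marks.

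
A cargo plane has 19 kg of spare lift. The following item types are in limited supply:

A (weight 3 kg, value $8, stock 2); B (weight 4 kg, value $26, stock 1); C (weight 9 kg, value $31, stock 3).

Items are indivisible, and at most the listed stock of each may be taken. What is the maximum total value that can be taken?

$73

Top feasible selections:
- 2×A + 1×B + 1×C: weight 19, value 73
- 1×A + 1×B + 1×C: weight 16, value 65
- 2×C: weight 18, value 62
- 1×B + 1×C: weight 13, value 57
Best: $73.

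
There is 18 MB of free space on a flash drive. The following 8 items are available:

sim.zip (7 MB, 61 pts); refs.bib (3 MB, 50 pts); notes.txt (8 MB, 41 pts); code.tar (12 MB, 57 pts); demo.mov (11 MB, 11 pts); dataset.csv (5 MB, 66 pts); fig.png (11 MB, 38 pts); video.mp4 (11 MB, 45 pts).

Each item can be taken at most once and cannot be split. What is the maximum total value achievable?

177 pts

Check high-value combinations within 18 MB:
- sim.zip+refs.bib+dataset.csv: size 7+3+5=15, value 61+50+66=177
- refs.bib+notes.txt+dataset.csv: size 3+8+5=16, value 50+41+66=157
- sim.zip+refs.bib+notes.txt: size 7+3+8=18, value 61+50+41=152
Best: 177 pts.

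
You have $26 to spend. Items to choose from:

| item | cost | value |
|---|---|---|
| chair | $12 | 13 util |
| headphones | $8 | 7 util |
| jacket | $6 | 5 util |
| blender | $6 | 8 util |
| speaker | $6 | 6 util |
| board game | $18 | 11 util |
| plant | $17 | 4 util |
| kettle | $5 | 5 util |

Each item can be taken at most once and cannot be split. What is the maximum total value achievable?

Check high-value combinations within $26:
- chair+headphones+blender: cost 12+8+6=26, value 13+7+8=28
- chair+blender+speaker: cost 12+6+6=24, value 13+8+6=27
- chair+blender+kettle: cost 12+6+5=23, value 13+8+5=26
- chair+jacket+blender: cost 12+6+6=24, value 13+5+8=26
- headphones+blender+speaker+kettle: cost 8+6+6+5=25, value 7+8+6+5=26
Best: 28 util.

28 util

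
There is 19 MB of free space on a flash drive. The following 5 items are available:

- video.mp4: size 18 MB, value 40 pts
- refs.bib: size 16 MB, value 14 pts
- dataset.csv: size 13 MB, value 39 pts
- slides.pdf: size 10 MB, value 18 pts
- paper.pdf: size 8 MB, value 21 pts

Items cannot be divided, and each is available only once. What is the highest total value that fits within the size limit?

40 pts

This is a 0/1 knapsack; check combinations near the capacity.
- video.mp4: size 18, value 40
- dataset.csv: size 13, value 39
- slides.pdf+paper.pdf: size 10+8=18, value 18+21=39
- paper.pdf: size 8, value 21
- slides.pdf: size 10, value 18
Best: 40 pts.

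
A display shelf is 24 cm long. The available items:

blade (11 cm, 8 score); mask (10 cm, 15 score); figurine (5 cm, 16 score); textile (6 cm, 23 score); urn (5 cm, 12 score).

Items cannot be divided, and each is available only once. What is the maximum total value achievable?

54 score

Check high-value combinations within 24 cm:
- mask+figurine+textile: length 10+5+6=21, value 15+16+23=54
- figurine+textile+urn: length 5+6+5=16, value 16+23+12=51
- mask+textile+urn: length 10+6+5=21, value 15+23+12=50
- blade+figurine+textile: length 11+5+6=22, value 8+16+23=47
- mask+figurine+urn: length 10+5+5=20, value 15+16+12=43
Best: 54 score.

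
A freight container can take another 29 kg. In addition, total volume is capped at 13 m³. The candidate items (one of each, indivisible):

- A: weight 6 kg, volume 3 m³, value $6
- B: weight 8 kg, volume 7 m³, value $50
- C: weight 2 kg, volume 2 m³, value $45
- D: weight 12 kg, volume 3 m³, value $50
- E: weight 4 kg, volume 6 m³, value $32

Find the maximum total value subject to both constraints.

Feasible sets respecting both limits:
- B+C+D: weight 22, volume 12, value 145
- C+D+E: weight 18, volume 11, value 127
- A+B+D: weight 26, volume 13, value 106
Best: $145.

$145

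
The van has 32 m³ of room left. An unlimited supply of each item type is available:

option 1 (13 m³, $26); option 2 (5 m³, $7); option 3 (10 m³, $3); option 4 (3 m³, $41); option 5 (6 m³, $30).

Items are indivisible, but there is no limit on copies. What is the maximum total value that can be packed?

$410

Best value-per-unit is option 4 at 41/3, and filling with it alone uses volume 10×3=30. No mix of the others beats 10×41 = 410.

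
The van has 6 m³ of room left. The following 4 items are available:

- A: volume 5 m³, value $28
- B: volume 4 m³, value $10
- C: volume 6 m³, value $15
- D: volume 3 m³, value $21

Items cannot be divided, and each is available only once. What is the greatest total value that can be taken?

This is a 0/1 knapsack; check combinations near the capacity.
- A: volume 5, value 28
- D: volume 3, value 21
- C: volume 6, value 15
- B: volume 4, value 10
Best: $28.

$28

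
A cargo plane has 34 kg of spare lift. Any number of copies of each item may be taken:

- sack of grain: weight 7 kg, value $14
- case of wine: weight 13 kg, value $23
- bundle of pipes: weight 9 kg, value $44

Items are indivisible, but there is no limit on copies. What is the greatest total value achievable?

Best value-per-unit is bundle of pipes at 44/9; filling with it alone gives 3×44 = 132.
Optimal mix: 1×sack of grain + 3×bundle of pipes → weight 34, value 146.

$146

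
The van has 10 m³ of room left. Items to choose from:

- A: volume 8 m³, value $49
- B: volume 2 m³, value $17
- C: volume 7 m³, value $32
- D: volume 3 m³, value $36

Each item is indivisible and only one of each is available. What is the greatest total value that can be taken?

Check high-value combinations within 10 m³:
- C+D: volume 7+3=10, value 32+36=68
- A+B: volume 8+2=10, value 49+17=66
- B+D: volume 2+3=5, value 17+36=53
- A: volume 8, value 49
Best: $68.

$68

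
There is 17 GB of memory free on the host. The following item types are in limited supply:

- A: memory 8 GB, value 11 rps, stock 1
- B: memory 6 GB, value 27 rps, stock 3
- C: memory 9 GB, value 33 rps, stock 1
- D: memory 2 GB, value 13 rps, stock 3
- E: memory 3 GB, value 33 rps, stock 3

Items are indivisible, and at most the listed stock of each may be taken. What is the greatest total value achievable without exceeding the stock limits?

Top feasible selections:
- 1×B + 1×D + 3×E: memory 17, value 139
- 3×D + 3×E: memory 15, value 138
- 1×B + 3×E: memory 15, value 126
- 2×D + 3×E: memory 13, value 125
Best: 139 rps.

139 rps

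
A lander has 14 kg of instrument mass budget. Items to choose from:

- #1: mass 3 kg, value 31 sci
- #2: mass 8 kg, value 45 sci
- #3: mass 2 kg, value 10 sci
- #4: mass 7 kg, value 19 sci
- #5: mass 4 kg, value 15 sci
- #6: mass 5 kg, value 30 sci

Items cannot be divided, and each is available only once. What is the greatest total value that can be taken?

86 sci

Check high-value combinations within 14 kg:
- #1+#2+#3: mass 3+8+2=13, value 31+45+10=86
- #1+#3+#5+#6: mass 3+2+4+5=14, value 31+10+15+30=86
- #1+#2: mass 3+8=11, value 31+45=76
Best: 86 sci.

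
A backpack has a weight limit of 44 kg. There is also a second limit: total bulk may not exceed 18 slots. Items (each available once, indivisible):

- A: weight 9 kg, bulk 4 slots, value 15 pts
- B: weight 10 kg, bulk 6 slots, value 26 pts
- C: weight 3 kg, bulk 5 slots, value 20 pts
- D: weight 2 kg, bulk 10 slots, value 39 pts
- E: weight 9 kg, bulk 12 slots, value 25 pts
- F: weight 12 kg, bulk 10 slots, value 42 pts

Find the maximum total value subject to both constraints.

68 pts

Feasible sets respecting both limits:
- B+F: weight 22, bulk 16, value 68
- B+D: weight 12, bulk 16, value 65
- C+F: weight 15, bulk 15, value 62
Best: 68 pts.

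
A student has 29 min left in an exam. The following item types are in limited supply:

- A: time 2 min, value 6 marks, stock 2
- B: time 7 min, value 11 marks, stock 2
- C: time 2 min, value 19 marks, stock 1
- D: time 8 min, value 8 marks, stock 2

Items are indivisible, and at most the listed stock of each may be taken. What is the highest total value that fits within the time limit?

61 marks

Top feasible selections:
- 2×A + 2×B + 1×C + 1×D: time 28, value 61
- 2×A + 1×B + 1×C + 2×D: time 29, value 58
Best: 61 marks.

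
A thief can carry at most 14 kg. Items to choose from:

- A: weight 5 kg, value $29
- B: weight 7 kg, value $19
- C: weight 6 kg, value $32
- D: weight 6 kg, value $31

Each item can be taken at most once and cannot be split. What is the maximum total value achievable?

Check high-value combinations within 14 kg:
- C+D: weight 6+6=12, value 32+31=63
- A+C: weight 5+6=11, value 29+32=61
- A+D: weight 5+6=11, value 29+31=60
Best: $63.

$63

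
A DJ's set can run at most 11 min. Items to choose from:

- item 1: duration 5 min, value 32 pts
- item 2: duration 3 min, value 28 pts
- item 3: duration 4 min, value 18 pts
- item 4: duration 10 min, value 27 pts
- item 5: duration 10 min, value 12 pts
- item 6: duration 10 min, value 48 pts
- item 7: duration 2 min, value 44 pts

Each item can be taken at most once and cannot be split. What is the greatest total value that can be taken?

104 pts

This is a 0/1 knapsack; check combinations near the capacity.
- item 1+item 2+item 7: duration 5+3+2=10, value 32+28+44=104
- item 1+item 3+item 7: duration 5+4+2=11, value 32+18+44=94
- item 2+item 3+item 7: duration 3+4+2=9, value 28+18+44=90
Best: 104 pts.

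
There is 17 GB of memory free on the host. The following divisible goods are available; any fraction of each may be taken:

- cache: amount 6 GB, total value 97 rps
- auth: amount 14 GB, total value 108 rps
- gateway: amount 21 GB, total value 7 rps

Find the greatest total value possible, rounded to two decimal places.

Take in order of value per unit:
- cache (97/6 per unit): all 6 → value 97, running total 97.00
- auth (108/14 per unit): 11 of 14 → value 11×108/14 = 84.8571, running total 181.86
Total 181.86.

181.86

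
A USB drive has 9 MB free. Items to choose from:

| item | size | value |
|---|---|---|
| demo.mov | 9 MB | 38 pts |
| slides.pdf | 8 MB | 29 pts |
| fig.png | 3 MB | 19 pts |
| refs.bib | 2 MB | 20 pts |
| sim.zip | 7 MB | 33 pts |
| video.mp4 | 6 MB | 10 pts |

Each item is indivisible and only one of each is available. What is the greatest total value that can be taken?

53 pts

Check high-value combinations within 9 MB:
- refs.bib+sim.zip: size 2+7=9, value 20+33=53
- fig.png+refs.bib: size 3+2=5, value 19+20=39
- demo.mov: size 9, value 38
Best: 53 pts.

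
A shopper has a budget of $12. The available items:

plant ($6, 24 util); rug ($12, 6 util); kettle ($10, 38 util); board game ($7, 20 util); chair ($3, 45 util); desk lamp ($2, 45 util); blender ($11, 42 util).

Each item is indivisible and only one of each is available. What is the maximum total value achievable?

Check high-value combinations within $12:
- plant+chair+desk lamp: cost 6+3+2=11, value 24+45+45=114
- board game+chair+desk lamp: cost 7+3+2=12, value 20+45+45=110
- chair+desk lamp: cost 3+2=5, value 45+45=90
- kettle+desk lamp: cost 10+2=12, value 38+45=83
- plant+desk lamp: cost 6+2=8, value 24+45=69
Best: 114 util.

114 util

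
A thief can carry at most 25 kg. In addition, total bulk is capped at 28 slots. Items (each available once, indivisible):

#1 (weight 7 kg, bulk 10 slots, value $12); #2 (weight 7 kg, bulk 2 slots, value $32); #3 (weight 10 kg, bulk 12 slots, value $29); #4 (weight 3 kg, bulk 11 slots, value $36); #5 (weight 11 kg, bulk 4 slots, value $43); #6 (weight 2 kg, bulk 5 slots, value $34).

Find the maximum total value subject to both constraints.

Feasible sets respecting both limits:
- #2+#4+#5+#6: weight 23, bulk 22, value 145
- #1+#2+#4+#6: weight 19, bulk 28, value 114
- #4+#5+#6: weight 16, bulk 20, value 113
Best: $145.

$145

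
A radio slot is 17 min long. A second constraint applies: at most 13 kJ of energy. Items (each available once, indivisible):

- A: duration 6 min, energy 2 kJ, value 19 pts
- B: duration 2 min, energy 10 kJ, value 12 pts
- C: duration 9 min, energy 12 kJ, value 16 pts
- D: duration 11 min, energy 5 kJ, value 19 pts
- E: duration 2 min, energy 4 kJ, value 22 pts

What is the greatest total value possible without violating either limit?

41 pts

Feasible sets respecting both limits:
- A+E: duration 8, energy 6, value 41
- D+E: duration 13, energy 9, value 41
- A+D: duration 17, energy 7, value 38
Best: 41 pts.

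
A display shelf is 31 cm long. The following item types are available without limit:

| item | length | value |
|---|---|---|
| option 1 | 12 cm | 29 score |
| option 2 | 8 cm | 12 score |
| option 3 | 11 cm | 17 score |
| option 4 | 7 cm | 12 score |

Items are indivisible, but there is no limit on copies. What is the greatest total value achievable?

70 score

Best value-per-unit is option 1 at 29/12; filling with it alone gives 2×29 = 58.
Optimal mix: 2×option 1 + 1×option 4 → length 31, value 70.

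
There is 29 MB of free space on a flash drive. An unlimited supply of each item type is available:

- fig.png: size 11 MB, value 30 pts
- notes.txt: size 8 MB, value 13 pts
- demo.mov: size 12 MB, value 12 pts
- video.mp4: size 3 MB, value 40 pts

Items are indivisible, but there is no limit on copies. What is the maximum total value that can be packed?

360 pts

Best value-per-unit is video.mp4 at 40/3, and filling with it alone uses size 9×3=27. No mix of the others beats 9×40 = 360.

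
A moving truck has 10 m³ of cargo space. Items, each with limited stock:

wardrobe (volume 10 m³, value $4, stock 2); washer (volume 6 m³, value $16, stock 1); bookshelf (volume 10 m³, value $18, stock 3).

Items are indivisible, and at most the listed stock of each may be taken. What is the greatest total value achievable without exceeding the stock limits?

Top feasible selections:
- 1×bookshelf: volume 10, value 18
- 1×washer: volume 6, value 16
Best: $18.

$18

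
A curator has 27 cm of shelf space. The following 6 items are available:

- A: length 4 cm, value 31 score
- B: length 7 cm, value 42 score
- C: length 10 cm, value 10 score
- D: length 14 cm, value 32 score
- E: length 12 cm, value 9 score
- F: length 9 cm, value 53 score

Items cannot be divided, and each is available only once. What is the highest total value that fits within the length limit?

Check high-value combinations within 27 cm:
- A+B+F: length 4+7+9=20, value 31+42+53=126
- A+D+F: length 4+14+9=27, value 31+32+53=116
- A+B+D: length 4+7+14=25, value 31+42+32=105
- B+C+F: length 7+10+9=26, value 42+10+53=105
- B+F: length 7+9=16, value 42+53=95
Best: 126 score.

126 score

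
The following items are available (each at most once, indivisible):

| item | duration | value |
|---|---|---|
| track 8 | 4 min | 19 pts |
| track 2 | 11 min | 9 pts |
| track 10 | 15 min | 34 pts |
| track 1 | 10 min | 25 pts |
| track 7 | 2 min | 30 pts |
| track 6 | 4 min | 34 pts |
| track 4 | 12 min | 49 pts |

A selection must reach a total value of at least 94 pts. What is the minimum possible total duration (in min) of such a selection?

Subsets with value ≥ 94, sorted by total duration:
- track 7+track 6+track 4: duration 18, value 113
- track 8+track 7+track 4: duration 18, value 98
Minimum duration: 18 min.

18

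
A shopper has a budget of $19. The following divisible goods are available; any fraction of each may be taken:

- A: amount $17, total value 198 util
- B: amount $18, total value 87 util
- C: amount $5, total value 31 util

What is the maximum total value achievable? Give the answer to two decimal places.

210.40

Take in order of value per unit:
- A (198/17 per unit): all 17 → value 198, running total 198.00
- C (31/5 per unit): 2 of 5 → value 2×31/5 = 12.4000, running total 210.40
Total 210.40.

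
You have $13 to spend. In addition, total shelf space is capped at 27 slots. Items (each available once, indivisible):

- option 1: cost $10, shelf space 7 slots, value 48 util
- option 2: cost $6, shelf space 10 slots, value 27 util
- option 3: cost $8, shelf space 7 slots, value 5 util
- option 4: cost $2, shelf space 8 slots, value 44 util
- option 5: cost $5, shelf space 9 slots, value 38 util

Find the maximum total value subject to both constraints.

109 util

Feasible sets respecting both limits:
- option 2+option 4+option 5: cost 13, shelf space 27, value 109
- option 1+option 4: cost 12, shelf space 15, value 92
- option 4+option 5: cost 7, shelf space 17, value 82
Best: 109 util.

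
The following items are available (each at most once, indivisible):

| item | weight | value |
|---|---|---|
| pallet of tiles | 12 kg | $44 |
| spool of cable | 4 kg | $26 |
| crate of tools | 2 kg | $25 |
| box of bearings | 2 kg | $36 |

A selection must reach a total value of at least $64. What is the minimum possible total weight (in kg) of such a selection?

Subsets with value ≥ 64, sorted by total weight:
- spool of cable+crate of tools+box of bearings: weight 8, value 87
- pallet of tiles+box of bearings: weight 14, value 80
- pallet of tiles+crate of tools: weight 14, value 69
- pallet of tiles+crate of tools+box of bearings: weight 16, value 105
Minimum weight: 8 kg.

8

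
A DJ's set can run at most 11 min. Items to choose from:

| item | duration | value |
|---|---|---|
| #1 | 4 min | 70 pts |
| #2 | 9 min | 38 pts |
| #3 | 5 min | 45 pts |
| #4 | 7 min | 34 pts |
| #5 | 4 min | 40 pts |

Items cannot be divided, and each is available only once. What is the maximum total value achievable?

Check high-value combinations within 11 min:
- #1+#3: duration 4+5=9, value 70+45=115
- #1+#5: duration 4+4=8, value 70+40=110
- #1+#4: duration 4+7=11, value 70+34=104
- #3+#5: duration 5+4=9, value 45+40=85
- #4+#5: duration 7+4=11, value 34+40=74
Best: 115 pts.

115 pts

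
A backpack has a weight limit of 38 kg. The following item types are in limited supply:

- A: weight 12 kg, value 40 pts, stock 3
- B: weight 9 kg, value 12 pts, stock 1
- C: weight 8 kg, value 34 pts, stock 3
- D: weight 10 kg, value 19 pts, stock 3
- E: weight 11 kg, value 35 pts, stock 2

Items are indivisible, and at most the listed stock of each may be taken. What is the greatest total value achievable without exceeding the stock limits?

Best selections within weight 38 and stock limits:
- 1×A + 3×C: weight 36, value 142
- 2×C + 2×E: weight 38, value 138
- 3×C + 1×E: weight 35, value 137
- 1×A + 2×C + 1×D: weight 38, value 127
Best: 142 pts.

142 pts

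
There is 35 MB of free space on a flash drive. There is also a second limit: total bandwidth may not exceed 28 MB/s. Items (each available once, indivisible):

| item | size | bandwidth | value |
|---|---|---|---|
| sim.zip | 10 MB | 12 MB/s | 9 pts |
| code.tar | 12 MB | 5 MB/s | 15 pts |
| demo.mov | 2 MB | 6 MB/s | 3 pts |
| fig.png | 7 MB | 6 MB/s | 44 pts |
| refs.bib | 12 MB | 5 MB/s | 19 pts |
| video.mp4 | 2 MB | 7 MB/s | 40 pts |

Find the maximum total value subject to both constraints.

118 pts

Feasible sets respecting both limits:
- code.tar+fig.png+refs.bib+video.mp4: size 33, bandwidth 23, value 118
- demo.mov+fig.png+refs.bib+video.mp4: size 23, bandwidth 24, value 106
- fig.png+refs.bib+video.mp4: size 21, bandwidth 18, value 103
- code.tar+demo.mov+fig.png+video.mp4: size 23, bandwidth 24, value 102
Best: 118 pts.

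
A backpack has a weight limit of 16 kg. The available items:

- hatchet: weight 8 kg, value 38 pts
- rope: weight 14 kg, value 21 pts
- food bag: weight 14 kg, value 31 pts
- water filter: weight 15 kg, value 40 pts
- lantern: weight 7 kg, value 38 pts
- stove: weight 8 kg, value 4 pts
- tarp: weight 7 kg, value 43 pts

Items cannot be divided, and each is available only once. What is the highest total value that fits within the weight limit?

81 pts

Check high-value combinations within 16 kg:
- lantern+tarp: weight 7+7=14, value 38+43=81
- hatchet+tarp: weight 8+7=15, value 38+43=81
- hatchet+lantern: weight 8+7=15, value 38+38=76
- stove+tarp: weight 8+7=15, value 4+43=47
- tarp: weight 7, value 43
Best: 81 pts.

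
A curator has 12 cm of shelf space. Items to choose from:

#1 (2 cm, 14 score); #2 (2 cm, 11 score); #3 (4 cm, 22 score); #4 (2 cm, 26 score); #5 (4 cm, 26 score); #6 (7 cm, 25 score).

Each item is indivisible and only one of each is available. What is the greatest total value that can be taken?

88 score

Check high-value combinations within 12 cm:
- #1+#3+#4+#5: length 2+4+2+4=12, value 14+22+26+26=88
- #2+#3+#4+#5: length 2+4+2+4=12, value 11+22+26+26=85
- #1+#2+#4+#5: length 2+2+2+4=10, value 14+11+26+26=77
- #3+#4+#5: length 4+2+4=10, value 22+26+26=74
- #1+#2+#3+#4: length 2+2+4+2=10, value 14+11+22+26=73
Best: 88 score.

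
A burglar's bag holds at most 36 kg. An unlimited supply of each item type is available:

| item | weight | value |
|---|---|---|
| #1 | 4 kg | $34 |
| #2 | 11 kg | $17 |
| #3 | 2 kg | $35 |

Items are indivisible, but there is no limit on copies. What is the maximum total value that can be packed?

Best value-per-unit is #3 at 35/2, and filling with it alone uses weight 18×2=36. No mix of the others beats 18×35 = 630.

$630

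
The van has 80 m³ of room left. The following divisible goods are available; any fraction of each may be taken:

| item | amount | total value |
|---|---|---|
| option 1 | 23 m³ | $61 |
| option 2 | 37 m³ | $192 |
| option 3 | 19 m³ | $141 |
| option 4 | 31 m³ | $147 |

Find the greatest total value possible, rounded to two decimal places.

Take in order of value per unit:
- option 3 (141/19 per unit): all 19 → value 141, running total 141.00
- option 2 (192/37 per unit): all 37 → value 192, running total 333.00
- option 4 (147/31 per unit): 24 of 31 → value 24×147/31 = 113.8065, running total 446.81
Total 446.81.

446.81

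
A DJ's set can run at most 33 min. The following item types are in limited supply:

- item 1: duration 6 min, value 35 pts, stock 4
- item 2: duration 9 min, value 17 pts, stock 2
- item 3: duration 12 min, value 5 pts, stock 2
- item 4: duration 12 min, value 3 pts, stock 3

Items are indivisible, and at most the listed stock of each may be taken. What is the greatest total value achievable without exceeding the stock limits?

157 pts

Best selections within duration 33 and stock limits:
- 4×item 1 + 1×item 2: duration 33, value 157
- 4×item 1: duration 24, value 140
- 3×item 1 + 1×item 2: duration 27, value 122
- 3×item 1 + 1×item 3: duration 30, value 110
Best: 157 pts.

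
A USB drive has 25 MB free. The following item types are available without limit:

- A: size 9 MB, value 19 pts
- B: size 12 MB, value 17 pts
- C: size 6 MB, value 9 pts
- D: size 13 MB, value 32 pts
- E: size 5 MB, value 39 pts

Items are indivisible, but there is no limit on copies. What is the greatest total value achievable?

Best value-per-unit is E at 39/5, and filling with it alone uses size 5×5=25. No mix of the others beats 5×39 = 195.

195 pts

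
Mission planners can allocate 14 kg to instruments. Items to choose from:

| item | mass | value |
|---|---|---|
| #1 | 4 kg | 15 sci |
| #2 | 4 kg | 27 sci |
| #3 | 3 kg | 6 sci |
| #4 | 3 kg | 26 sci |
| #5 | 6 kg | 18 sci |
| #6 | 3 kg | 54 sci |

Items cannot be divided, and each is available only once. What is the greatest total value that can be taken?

This is a 0/1 knapsack; check combinations near the capacity.
- #1+#2+#4+#6: mass 4+4+3+3=14, value 15+27+26+54=122
- #2+#3+#4+#6: mass 4+3+3+3=13, value 27+6+26+54=113
- #2+#4+#6: mass 4+3+3=10, value 27+26+54=107
- #1+#2+#3+#6: mass 4+4+3+3=14, value 15+27+6+54=102
Best: 122 sci.

122 sci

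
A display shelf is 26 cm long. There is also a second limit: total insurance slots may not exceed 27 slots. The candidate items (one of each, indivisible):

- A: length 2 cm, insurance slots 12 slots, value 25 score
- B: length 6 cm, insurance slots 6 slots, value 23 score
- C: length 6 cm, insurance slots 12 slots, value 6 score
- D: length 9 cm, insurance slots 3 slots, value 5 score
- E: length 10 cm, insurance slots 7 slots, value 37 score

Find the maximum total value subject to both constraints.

Feasible sets respecting both limits:
- A+B+E: length 18, insurance slots 25, value 85
- A+D+E: length 21, insurance slots 22, value 67
- B+C+E: length 22, insurance slots 25, value 66
- B+D+E: length 25, insurance slots 16, value 65
Best: 85 score.

85 score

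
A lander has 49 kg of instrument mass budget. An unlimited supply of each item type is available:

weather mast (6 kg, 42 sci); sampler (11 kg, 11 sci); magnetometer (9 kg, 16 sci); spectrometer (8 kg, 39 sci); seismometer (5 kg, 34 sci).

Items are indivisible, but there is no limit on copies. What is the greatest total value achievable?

Best value-per-unit is weather mast at 42/6; filling with it alone gives 8×42 = 336.
Optimal mix: 4×weather mast + 5×seismometer → mass 49, value 338.

338 sci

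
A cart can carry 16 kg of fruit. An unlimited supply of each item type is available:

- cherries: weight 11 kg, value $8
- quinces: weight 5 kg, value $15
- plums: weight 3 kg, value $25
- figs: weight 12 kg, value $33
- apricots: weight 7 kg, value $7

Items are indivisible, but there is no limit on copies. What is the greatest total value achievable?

Best value-per-unit is plums at 25/3, and filling with it alone uses weight 5×3=15. No mix of the others beats 5×25 = 125.

$125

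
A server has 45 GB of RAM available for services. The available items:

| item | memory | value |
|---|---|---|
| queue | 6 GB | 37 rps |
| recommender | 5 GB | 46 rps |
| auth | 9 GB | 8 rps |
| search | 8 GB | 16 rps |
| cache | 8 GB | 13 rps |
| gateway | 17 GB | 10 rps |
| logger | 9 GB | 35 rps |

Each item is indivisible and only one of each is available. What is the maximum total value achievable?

Check high-value combinations within 45 GB:
- queue+recommender+auth+search+cache+logger: memory 6+5+9+8+8+9=45, value 37+46+8+16+13+35=155
- queue+recommender+search+cache+logger: memory 6+5+8+8+9=36, value 37+46+16+13+35=147
- queue+recommender+search+gateway+logger: memory 6+5+8+17+9=45, value 37+46+16+10+35=144
Best: 155 rps.

155 rps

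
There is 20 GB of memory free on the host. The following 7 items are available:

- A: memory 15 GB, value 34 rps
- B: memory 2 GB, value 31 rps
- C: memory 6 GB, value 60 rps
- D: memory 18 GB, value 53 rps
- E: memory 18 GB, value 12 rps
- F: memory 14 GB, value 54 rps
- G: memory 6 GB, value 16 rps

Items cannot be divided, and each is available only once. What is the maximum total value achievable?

This is a 0/1 knapsack; check combinations near the capacity.
- C+F: memory 6+14=20, value 60+54=114
- B+C+G: memory 2+6+6=14, value 31+60+16=107
- B+C: memory 2+6=8, value 31+60=91
Best: 114 rps.

114 rps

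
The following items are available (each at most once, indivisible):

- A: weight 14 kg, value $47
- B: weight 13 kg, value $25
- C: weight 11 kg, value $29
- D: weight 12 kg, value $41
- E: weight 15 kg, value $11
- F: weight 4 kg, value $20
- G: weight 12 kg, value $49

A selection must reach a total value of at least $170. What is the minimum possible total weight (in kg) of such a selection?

Subsets with value ≥ 170, sorted by total weight:
- A+C+D+F+G: weight 53, value 186
- A+B+C+F+G: weight 54, value 170
Minimum weight: 53 kg.

53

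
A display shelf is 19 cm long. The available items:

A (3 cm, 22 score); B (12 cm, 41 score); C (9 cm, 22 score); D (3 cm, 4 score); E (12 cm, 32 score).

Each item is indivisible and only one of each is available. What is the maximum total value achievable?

67 score

Check high-value combinations within 19 cm:
- A+B+D: length 3+12+3=18, value 22+41+4=67
- A+B: length 3+12=15, value 22+41=63
- A+D+E: length 3+3+12=18, value 22+4+32=58
- A+E: length 3+12=15, value 22+32=54
Best: 67 score.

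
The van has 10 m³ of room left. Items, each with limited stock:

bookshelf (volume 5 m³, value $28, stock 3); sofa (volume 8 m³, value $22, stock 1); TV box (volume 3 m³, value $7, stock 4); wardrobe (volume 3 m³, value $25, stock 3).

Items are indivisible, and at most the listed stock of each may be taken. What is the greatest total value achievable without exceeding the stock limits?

Best selections within volume 10 and stock limits:
- 3×wardrobe: volume 9, value 75
- 1×TV box + 2×wardrobe: volume 9, value 57
Best: $75.

$75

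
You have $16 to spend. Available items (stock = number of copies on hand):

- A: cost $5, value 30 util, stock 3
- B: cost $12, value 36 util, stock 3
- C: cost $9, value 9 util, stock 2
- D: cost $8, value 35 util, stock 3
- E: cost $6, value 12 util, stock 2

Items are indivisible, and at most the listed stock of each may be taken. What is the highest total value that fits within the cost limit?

90 util

Best selections within cost 16 and stock limits:
- 3×A: cost 15, value 90
- 2×A + 1×E: cost 16, value 72
- 2×D: cost 16, value 70
Best: 90 util.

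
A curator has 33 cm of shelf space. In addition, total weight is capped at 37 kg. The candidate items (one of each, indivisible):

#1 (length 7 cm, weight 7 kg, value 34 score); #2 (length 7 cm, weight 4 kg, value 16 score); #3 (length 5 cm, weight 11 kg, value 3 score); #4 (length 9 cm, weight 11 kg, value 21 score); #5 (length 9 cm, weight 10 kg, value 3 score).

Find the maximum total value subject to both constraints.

74 score

Feasible sets respecting both limits:
- #1+#2+#3+#4: length 28, weight 33, value 74
- #1+#2+#4+#5: length 32, weight 32, value 74
- #1+#2+#4: length 23, weight 22, value 71
Best: 74 score.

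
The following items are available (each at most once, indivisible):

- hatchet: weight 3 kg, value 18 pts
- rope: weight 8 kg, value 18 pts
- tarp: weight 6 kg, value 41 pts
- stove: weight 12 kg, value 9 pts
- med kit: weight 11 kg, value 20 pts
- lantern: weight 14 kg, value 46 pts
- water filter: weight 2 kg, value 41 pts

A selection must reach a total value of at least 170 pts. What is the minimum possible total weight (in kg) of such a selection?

Subsets with value ≥ 170, sorted by total weight:
- hatchet+rope+tarp+med kit+lantern+water filter: weight 44, value 184
- hatchet+rope+tarp+stove+lantern+water filter: weight 45, value 173
- hatchet+tarp+stove+med kit+lantern+water filter: weight 48, value 175
- rope+tarp+stove+med kit+lantern+water filter: weight 53, value 175
Minimum weight: 44 kg.

44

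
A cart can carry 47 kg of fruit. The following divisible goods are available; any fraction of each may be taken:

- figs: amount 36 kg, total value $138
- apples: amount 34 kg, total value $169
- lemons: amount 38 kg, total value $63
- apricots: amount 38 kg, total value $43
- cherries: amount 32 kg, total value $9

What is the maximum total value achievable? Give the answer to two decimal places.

Take in order of value per unit:
- apples (169/34 per unit): all 34 → value 169, running total 169.00
- figs (138/36 per unit): 13 of 36 → value 13×138/36 = 49.8333, running total 218.83
Total 218.83.

218.83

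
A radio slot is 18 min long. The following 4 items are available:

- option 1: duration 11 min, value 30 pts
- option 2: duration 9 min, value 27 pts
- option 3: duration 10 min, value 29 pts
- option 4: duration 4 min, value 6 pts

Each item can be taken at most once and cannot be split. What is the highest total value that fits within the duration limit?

36 pts

Check high-value combinations within 18 min:
- option 1+option 4: duration 11+4=15, value 30+6=36
- option 3+option 4: duration 10+4=14, value 29+6=35
- option 2+option 4: duration 9+4=13, value 27+6=33
- option 1: duration 11, value 30
- option 3: duration 10, value 29
Best: 36 pts.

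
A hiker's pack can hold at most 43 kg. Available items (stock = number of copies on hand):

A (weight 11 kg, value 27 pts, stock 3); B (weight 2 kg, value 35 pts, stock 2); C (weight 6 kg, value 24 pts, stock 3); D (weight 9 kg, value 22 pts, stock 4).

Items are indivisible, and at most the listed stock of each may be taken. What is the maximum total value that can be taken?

Top feasible selections:
- 1×A + 2×B + 3×C + 1×D: weight 42, value 191
- 2×B + 3×C + 2×D: weight 40, value 186
- 2×B + 2×C + 3×D: weight 43, value 184
Best: 191 pts.

191 pts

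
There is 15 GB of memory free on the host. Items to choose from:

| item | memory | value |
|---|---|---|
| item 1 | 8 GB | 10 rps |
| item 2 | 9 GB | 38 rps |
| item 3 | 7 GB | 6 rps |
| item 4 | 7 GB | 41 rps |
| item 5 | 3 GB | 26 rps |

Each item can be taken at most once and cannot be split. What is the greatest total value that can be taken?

67 rps

Check high-value combinations within 15 GB:
- item 4+item 5: memory 7+3=10, value 41+26=67
- item 2+item 5: memory 9+3=12, value 38+26=64
- item 1+item 4: memory 8+7=15, value 10+41=51
- item 3+item 4: memory 7+7=14, value 6+41=47
Best: 67 rps.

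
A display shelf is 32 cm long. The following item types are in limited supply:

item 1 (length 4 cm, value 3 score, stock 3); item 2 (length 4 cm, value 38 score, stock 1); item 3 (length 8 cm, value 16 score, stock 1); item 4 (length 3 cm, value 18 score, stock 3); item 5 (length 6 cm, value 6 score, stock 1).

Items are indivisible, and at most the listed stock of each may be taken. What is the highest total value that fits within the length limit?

117 score

Best selections within length 32 and stock limits:
- 1×item 1 + 1×item 2 + 1×item 3 + 3×item 4 + 1×item 5: length 31, value 117
- 1×item 2 + 1×item 3 + 3×item 4 + 1×item 5: length 27, value 114
- 2×item 1 + 1×item 2 + 1×item 3 + 3×item 4: length 29, value 114
Best: 117 score.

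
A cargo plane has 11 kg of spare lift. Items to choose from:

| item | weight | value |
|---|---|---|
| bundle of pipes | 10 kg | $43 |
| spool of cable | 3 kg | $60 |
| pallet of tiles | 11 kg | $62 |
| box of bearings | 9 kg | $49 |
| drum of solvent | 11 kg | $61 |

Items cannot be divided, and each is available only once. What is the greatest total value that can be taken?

$62

This is a 0/1 knapsack; check combinations near the capacity.
- pallet of tiles: weight 11, value 62
- drum of solvent: weight 11, value 61
- spool of cable: weight 3, value 60
Best: $62.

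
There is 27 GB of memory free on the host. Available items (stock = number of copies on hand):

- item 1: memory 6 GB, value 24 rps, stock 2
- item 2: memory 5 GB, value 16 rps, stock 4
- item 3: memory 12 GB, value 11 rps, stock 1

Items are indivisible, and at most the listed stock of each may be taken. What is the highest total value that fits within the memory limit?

Best selections within memory 27 and stock limits:
- 2×item 1 + 3×item 2: memory 27, value 96
- 1×item 1 + 4×item 2: memory 26, value 88
- 2×item 1 + 2×item 2: memory 22, value 80
Best: 96 rps.

96 rps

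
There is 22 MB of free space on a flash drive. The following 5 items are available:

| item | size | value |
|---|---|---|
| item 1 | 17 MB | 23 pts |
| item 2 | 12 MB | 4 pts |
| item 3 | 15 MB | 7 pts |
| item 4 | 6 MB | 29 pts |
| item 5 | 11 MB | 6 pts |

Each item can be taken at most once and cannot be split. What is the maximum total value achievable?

36 pts

This is a 0/1 knapsack; check combinations near the capacity.
- item 3+item 4: size 15+6=21, value 7+29=36
- item 4+item 5: size 6+11=17, value 29+6=35
- item 2+item 4: size 12+6=18, value 4+29=33
Best: 36 pts.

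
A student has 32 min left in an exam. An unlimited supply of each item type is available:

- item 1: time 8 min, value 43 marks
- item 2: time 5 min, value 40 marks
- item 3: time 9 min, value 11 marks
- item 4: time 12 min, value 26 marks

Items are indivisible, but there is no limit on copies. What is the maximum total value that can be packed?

Best value-per-unit is item 2 at 40/5, and filling with it alone uses time 6×5=30. No mix of the others beats 6×40 = 240.

240 marks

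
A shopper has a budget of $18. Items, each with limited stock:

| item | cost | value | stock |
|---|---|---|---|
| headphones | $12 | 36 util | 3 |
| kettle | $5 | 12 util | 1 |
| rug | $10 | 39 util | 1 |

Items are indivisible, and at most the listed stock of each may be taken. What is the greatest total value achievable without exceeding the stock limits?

Best selections within cost 18 and stock limits:
- 1×kettle + 1×rug: cost 15, value 51
- 1×headphones + 1×kettle: cost 17, value 48
- 1×rug: cost 10, value 39
Best: 51 util.

51 util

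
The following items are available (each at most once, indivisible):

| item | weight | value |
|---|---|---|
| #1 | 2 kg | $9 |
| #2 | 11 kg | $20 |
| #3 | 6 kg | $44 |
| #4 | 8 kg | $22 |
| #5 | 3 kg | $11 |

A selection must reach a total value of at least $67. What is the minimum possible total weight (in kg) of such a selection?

Subsets with value ≥ 67, sorted by total weight:
- #1+#3+#4: weight 16, value 75
- #3+#4+#5: weight 17, value 77
- #1+#3+#4+#5: weight 19, value 86
Minimum weight: 16 kg.

16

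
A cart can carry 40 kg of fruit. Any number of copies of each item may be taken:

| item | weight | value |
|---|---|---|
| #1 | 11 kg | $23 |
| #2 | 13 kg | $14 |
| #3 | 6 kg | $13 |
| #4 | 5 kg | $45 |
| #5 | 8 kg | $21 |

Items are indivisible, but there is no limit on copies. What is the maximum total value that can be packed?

Best value-per-unit is #4 at 45/5, and filling with it alone uses weight 8×5=40. No mix of the others beats 8×45 = 360.

$360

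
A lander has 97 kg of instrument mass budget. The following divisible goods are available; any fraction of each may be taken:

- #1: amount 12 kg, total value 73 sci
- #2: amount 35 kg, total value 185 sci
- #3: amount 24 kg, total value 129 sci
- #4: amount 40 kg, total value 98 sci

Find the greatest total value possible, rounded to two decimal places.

Take in order of value per unit:
- #1 (73/12 per unit): all 12 → value 73, running total 73.00
- #3 (129/24 per unit): all 24 → value 129, running total 202.00
- #2 (185/35 per unit): all 35 → value 185, running total 387.00
- #4 (98/40 per unit): 26 of 40 → value 26×98/40 = 63.7000, running total 450.70
Total 450.70.

450.70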